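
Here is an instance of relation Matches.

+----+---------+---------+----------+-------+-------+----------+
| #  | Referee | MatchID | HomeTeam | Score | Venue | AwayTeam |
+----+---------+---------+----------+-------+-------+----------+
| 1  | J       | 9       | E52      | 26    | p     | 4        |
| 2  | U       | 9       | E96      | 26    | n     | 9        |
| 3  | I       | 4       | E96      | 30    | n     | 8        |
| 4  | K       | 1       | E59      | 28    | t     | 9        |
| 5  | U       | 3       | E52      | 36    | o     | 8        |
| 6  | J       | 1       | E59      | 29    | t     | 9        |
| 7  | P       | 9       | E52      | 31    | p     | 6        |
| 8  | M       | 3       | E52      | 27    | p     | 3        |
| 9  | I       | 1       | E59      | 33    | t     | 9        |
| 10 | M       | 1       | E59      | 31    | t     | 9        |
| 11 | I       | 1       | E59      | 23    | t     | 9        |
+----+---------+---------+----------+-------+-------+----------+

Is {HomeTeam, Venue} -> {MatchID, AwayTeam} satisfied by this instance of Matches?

(HomeTeam=E52, Venue=p): rows 1, 7, 8 → {MatchID,AwayTeam} takes values {(9, 4), (9, 6), (3, 3)} — violation
(HomeTeam=E96, Venue=n): rows 2, 3 → {MatchID,AwayTeam} takes values {(9, 9), (4, 8)} — violation
(HomeTeam=E59, Venue=t): rows 4, 6, 9, 10, 11 → {MatchID,AwayTeam} = (1, 9), (1, 9), (1, 9), (1, 9), (1, 9) ✓
(HomeTeam=E52, Venue=o): row 5 → {MatchID,AwayTeam} = (3, 8) ✓
Two rows agree on {HomeTeam, Venue} but differ on {MatchID, AwayTeam}, so {HomeTeam, Venue} -> {MatchID, AwayTeam} does not hold.

No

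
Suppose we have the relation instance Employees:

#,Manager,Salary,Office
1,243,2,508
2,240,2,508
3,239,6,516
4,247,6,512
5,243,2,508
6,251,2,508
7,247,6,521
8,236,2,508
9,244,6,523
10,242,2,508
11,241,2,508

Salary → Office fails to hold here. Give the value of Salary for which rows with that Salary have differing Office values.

Salary=2: rows 1, 2, 5, 6, 8, 10, 11 → Office = 508, 508, 508, 508, 508, 508, 508 ✓
Salary=6: rows 3, 4, 7, 9 → Office takes values {516, 512, 521, 523} — violation
The only Salary value with inconsistent Office is Salary=6.

6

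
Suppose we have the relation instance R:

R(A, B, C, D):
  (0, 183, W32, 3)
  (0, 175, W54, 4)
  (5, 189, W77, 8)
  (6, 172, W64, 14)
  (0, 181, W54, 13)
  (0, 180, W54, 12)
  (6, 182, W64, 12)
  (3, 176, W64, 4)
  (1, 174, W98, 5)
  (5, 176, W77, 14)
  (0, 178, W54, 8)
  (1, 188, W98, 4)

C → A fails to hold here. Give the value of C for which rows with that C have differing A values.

C=W32: 1 row → A = 0 ✓
C=W54: 4 rows → A = 0, 0, 0, 0 ✓
C=W77: 2 rows → A = 5, 5 ✓
C=W64: 3 rows → A takes values {6, 3} — violation
C=W98: 2 rows → A = 1, 1 ✓
The only C value with inconsistent A is C=W64.

W64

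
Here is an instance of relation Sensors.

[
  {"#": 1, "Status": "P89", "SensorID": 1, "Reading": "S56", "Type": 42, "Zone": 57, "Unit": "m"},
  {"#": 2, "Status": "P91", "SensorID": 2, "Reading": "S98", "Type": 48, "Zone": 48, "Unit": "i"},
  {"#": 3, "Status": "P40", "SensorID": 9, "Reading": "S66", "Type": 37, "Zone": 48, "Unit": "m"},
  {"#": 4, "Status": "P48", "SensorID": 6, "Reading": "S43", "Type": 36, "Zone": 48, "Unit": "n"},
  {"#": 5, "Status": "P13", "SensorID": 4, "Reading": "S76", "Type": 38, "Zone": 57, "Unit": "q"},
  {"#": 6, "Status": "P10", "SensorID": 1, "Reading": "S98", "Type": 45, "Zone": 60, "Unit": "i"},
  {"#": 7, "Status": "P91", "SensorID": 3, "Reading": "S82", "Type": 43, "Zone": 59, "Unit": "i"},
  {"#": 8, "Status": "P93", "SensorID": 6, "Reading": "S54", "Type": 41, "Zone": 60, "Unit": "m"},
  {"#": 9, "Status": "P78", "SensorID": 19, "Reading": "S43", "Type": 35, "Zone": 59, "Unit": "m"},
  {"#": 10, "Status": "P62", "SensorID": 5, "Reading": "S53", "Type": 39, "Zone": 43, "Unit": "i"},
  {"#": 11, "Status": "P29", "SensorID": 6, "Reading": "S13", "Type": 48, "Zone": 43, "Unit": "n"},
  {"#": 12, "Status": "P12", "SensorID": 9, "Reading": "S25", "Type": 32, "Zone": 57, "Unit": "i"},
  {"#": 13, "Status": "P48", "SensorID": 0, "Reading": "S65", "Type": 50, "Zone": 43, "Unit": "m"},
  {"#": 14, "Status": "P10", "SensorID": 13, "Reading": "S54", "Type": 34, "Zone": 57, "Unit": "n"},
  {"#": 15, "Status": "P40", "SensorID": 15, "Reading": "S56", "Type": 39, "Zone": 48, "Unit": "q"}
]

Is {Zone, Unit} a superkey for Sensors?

All 15 rows have distinct {Zone, Unit} values, so {Zone, Unit} → (all attributes) holds and {Zone, Unit} is a superkey.

Yes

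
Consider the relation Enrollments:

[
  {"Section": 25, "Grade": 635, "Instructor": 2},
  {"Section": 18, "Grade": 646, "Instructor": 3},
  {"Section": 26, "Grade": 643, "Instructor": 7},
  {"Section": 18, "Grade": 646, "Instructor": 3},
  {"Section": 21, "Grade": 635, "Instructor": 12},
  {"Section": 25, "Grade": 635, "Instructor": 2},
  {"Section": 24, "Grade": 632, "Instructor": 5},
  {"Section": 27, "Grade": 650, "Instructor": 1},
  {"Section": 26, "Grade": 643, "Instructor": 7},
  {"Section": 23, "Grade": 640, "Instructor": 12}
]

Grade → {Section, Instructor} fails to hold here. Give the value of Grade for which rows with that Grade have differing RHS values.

635

Grade=635: 3 rows → {Section,Instructor} takes values {(25, 2), (21, 12)} — violation
Grade=646: 2 rows → {Section,Instructor} = (18, 3), (18, 3) ✓
Grade=643: 2 rows → {Section,Instructor} = (26, 7), (26, 7) ✓
Grade=632: 1 row → {Section,Instructor} = (24, 5) ✓
Grade=650: 1 row → {Section,Instructor} = (27, 1) ✓
Grade=640: 1 row → {Section,Instructor} = (23, 12) ✓
The only Grade value with inconsistent RHS is Grade=635.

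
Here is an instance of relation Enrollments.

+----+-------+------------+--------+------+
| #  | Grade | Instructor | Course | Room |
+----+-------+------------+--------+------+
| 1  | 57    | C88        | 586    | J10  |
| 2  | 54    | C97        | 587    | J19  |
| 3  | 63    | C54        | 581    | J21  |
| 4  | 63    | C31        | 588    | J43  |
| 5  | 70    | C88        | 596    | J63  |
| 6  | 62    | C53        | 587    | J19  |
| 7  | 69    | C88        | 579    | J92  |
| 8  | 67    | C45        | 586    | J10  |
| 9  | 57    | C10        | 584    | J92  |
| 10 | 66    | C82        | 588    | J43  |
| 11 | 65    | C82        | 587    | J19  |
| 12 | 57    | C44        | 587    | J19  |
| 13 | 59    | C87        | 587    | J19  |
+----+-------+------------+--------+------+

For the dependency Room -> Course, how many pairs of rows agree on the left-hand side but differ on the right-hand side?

1

Room=J10: all 2 rows agree on Course — 0 pairs.
Room=J19: all 5 rows agree on Course — 0 pairs.
Room=J43: all 2 rows agree on Course — 0 pairs.
Room=J92: violating pairs (7,9) — 1 pair.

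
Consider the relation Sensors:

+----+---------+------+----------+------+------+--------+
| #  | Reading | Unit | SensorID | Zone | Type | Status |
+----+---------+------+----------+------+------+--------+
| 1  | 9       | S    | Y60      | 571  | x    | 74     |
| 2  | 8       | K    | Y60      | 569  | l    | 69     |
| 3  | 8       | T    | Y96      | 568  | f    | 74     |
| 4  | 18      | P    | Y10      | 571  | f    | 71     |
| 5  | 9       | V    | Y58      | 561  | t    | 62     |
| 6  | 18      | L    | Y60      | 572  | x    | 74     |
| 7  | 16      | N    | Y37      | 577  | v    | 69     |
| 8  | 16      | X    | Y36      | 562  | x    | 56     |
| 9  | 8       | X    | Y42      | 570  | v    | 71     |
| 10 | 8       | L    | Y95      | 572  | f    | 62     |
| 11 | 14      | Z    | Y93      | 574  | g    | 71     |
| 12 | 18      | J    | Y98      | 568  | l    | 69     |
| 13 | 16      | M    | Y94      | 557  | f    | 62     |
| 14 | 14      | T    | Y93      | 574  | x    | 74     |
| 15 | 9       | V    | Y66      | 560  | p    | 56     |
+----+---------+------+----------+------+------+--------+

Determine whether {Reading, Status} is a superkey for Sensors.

All 15 rows have distinct {Reading, Status} values, so {Reading, Status} → (all attributes) holds and {Reading, Status} is a superkey.

Yes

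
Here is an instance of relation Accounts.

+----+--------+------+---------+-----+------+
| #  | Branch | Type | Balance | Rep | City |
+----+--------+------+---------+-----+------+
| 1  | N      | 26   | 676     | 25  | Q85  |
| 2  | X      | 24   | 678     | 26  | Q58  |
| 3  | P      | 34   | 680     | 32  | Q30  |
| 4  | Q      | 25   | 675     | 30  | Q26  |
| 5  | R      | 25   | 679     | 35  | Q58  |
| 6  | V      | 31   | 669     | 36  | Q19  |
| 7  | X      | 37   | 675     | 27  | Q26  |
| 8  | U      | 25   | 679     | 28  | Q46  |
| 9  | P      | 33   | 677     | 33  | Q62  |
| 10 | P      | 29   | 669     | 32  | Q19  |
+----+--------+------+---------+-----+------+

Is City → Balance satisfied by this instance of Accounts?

No

City=Q85: row 1 → Balance = 676 ✓
City=Q58: rows 2, 5 → Balance takes values {678, 679} — violation
City=Q30: row 3 → Balance = 680 ✓
City=Q26: rows 4, 7 → Balance = 675, 675 ✓
City=Q19: rows 6, 10 → Balance = 669, 669 ✓
City=Q46: row 8 → Balance = 679 ✓
City=Q62: row 9 → Balance = 677 ✓
Two rows agree on City but differ on Balance, so City → Balance does not hold.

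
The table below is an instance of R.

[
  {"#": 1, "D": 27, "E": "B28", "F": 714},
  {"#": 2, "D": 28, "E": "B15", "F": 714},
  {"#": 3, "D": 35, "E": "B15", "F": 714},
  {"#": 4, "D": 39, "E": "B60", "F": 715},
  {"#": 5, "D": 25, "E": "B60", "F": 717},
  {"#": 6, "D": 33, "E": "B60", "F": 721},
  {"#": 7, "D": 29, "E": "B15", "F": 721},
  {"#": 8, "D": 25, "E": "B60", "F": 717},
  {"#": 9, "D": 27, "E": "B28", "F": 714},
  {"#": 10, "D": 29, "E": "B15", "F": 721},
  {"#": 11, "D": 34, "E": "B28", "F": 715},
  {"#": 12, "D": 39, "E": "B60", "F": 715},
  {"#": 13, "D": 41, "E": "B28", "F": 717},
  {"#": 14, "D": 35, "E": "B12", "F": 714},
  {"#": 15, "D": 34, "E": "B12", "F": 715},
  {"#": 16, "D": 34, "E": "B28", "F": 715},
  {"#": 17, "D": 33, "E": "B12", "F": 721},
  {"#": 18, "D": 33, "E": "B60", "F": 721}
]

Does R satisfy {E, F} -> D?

(E=B28, F=714): rows 1, 9 → D = 27, 27 ✓
(E=B15, F=714): rows 2, 3 → D takes values {28, 35} — violation
(E=B60, F=715): rows 4, 12 → D = 39, 39 ✓
(E=B60, F=717): rows 5, 8 → D = 25, 25 ✓
(E=B60, F=721): rows 6, 18 → D = 33, 33 ✓
(E=B15, F=721): rows 7, 10 → D = 29, 29 ✓
(E=B28, F=715): rows 11, 16 → D = 34, 34 ✓
(E=B28, F=717): row 13 → D = 41 ✓
(E=B12, F=714): row 14 → D = 35 ✓
(E=B12, F=715): row 15 → D = 34 ✓
(E=B12, F=721): row 17 → D = 33 ✓
Two rows agree on {E, F} but differ on D, so {E, F} -> D does not hold.

No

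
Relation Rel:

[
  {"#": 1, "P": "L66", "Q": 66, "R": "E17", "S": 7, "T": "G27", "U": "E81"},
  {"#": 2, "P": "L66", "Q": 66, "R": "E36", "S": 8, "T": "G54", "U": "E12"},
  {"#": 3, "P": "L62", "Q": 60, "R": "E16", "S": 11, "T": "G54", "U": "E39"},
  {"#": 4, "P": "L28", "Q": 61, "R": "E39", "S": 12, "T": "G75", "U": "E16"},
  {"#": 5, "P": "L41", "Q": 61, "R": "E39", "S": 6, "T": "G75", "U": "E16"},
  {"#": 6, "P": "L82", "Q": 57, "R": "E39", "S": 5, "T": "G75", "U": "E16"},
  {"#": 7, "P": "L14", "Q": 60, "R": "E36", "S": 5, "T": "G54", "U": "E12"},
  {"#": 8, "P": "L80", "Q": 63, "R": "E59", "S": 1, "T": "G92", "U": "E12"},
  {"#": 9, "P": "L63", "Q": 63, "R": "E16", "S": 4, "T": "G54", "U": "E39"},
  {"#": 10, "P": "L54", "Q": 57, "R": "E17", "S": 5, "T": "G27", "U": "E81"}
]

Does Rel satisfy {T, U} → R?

(T=G27, U=E81): rows 1, 10 → R = E17, E17 ✓
(T=G54, U=E12): rows 2, 7 → R = E36, E36 ✓
(T=G54, U=E39): rows 3, 9 → R = E16, E16 ✓
(T=G75, U=E16): rows 4, 5, 6 → R = E39, E39, E39 ✓
(T=G92, U=E12): row 8 → R = E59 ✓
Every {T, U} value is associated with a single R value, so {T, U} → R holds.

Yes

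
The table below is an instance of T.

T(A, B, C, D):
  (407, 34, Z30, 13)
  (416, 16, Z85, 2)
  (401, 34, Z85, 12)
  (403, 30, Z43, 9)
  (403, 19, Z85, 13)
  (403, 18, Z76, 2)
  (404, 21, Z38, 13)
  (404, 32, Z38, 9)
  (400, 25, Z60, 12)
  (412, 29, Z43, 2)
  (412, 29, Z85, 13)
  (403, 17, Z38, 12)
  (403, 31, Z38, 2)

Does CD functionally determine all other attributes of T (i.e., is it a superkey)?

No

Two distinct rows share (C=Z85, D=13), so CD does not determine every attribute — not a superkey.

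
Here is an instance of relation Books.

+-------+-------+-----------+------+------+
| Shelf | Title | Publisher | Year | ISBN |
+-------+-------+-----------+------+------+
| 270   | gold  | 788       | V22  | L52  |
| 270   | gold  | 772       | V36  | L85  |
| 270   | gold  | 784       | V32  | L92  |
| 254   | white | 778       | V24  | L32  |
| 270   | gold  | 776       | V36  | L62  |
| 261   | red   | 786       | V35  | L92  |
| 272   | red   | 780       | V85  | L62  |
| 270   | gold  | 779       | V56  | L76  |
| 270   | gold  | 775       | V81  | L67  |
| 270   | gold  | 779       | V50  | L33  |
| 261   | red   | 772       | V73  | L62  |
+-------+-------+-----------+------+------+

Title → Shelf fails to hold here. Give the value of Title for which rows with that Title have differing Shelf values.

Title=gold: 7 rows → Shelf = 270, 270, 270, 270, 270, 270, 270 ✓
Title=white: 1 row → Shelf = 254 ✓
Title=red: 3 rows → Shelf takes values {261, 272} — violation
The only Title value with inconsistent Shelf is Title=red.

red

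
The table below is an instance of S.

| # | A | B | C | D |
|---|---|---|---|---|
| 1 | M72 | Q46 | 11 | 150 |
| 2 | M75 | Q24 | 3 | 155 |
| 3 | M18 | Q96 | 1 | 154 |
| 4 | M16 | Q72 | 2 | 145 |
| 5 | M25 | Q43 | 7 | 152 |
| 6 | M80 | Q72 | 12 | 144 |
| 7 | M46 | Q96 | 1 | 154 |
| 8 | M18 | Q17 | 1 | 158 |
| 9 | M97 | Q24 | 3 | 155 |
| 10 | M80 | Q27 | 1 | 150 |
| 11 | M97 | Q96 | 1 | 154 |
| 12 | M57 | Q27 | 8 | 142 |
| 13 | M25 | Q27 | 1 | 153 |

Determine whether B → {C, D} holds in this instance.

B=Q46: row 1 → {C,D} = (11, 150) ✓
B=Q24: rows 2, 9 → {C,D} = (3, 155), (3, 155) ✓
B=Q96: rows 3, 7, 11 → {C,D} = (1, 154), (1, 154), (1, 154) ✓
B=Q72: rows 4, 6 → {C,D} takes values {(2, 145), (12, 144)} — violation
B=Q43: row 5 → {C,D} = (7, 152) ✓
B=Q17: row 8 → {C,D} = (1, 158) ✓
B=Q27: rows 10, 12, 13 → {C,D} takes values {(1, 150), (8, 142), (1, 153)} — violation
Two rows agree on B but differ on {C, D}, so B → {C, D} does not hold.

No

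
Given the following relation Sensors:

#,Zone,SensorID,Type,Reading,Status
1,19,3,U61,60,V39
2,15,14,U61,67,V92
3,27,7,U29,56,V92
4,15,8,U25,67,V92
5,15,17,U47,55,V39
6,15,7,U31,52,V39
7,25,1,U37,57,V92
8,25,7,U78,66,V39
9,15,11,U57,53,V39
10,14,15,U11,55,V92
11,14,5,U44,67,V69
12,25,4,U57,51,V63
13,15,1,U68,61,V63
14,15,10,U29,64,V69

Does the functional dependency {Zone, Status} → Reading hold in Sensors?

No

(Zone=19, Status=V39): row 1 → Reading = 60 ✓
(Zone=15, Status=V92): rows 2, 4 → Reading = 67, 67 ✓
(Zone=27, Status=V92): row 3 → Reading = 56 ✓
(Zone=15, Status=V39): rows 5, 6, 9 → Reading takes values {55, 52, 53} — violation
(Zone=25, Status=V92): row 7 → Reading = 57 ✓
(Zone=25, Status=V39): row 8 → Reading = 66 ✓
(Zone=14, Status=V92): row 10 → Reading = 55 ✓
(Zone=14, Status=V69): row 11 → Reading = 67 ✓
(Zone=25, Status=V63): row 12 → Reading = 51 ✓
(Zone=15, Status=V63): row 13 → Reading = 61 ✓
(Zone=15, Status=V69): row 14 → Reading = 64 ✓
Two rows agree on {Zone, Status} but differ on Reading, so {Zone, Status} → Reading does not hold.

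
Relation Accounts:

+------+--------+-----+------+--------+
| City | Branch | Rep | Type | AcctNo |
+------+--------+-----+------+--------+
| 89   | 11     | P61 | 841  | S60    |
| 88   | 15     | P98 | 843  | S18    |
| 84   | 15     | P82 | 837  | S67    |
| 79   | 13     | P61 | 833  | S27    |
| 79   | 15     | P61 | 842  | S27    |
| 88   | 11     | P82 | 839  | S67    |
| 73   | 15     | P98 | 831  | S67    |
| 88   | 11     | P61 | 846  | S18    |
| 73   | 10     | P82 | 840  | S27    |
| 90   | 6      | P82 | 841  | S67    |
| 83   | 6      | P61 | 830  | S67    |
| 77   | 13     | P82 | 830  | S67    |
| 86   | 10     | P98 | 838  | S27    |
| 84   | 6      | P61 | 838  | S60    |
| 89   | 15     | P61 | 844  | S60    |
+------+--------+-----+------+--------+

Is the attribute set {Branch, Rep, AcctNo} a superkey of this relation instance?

Yes

All 15 rows have distinct {Branch, Rep, AcctNo} values, so {Branch, Rep, AcctNo} → (all attributes) holds and {Branch, Rep, AcctNo} is a superkey.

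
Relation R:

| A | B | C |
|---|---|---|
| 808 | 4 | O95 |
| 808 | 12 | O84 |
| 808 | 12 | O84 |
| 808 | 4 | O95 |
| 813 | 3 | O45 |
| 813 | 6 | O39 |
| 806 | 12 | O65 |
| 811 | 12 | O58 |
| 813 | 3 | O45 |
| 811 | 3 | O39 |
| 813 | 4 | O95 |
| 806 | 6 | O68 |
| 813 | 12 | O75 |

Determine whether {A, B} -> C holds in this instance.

(A=808, B=4): 2 rows → C = O95, O95 ✓
(A=808, B=12): 2 rows → C = O84, O84 ✓
(A=813, B=3): 2 rows → C = O45, O45 ✓
(A=813, B=6): 1 row → C = O39 ✓
(A=806, B=12): 1 row → C = O65 ✓
(A=811, B=12): 1 row → C = O58 ✓
(A=811, B=3): 1 row → C = O39 ✓
(A=813, B=4): 1 row → C = O95 ✓
(A=806, B=6): 1 row → C = O68 ✓
(A=813, B=12): 1 row → C = O75 ✓
Every {A, B} value is associated with a single C value, so {A, B} -> C holds.

Yes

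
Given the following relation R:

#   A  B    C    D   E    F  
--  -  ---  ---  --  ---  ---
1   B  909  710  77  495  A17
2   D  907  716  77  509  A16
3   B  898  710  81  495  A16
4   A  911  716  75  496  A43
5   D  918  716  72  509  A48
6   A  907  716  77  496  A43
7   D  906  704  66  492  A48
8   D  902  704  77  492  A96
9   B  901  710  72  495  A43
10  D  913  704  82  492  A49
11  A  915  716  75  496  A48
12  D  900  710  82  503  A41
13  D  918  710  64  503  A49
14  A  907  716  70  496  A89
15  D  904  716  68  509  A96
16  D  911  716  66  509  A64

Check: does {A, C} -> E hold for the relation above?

(A=B, C=710): rows 1, 3, 9 → E = 495, 495, 495 ✓
(A=D, C=716): rows 2, 5, 15, 16 → E = 509, 509, 509, 509 ✓
(A=A, C=716): rows 4, 6, 11, 14 → E = 496, 496, 496, 496 ✓
(A=D, C=704): rows 7, 8, 10 → E = 492, 492, 492 ✓
(A=D, C=710): rows 12, 13 → E = 503, 503 ✓
Every {A, C} value is associated with a single E value, so {A, C} -> E holds.

Yes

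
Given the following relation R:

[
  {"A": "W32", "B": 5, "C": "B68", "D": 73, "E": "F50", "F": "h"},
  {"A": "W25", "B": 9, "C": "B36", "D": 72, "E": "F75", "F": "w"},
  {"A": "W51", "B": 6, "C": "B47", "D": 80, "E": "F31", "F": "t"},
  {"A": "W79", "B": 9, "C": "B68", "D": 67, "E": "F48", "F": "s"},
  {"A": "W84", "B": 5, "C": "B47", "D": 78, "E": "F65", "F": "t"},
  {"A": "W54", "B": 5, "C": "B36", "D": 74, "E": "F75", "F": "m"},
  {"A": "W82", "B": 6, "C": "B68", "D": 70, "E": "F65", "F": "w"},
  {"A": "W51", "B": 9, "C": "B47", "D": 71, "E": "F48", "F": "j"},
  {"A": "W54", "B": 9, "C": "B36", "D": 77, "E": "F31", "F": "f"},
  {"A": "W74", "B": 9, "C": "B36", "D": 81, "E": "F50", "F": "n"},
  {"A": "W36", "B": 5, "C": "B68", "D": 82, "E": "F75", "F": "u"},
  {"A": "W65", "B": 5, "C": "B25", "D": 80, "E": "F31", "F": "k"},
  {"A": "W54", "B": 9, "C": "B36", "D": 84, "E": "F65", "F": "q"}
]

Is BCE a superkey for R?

Yes

All 13 rows have distinct BCE values, so BCE → (all attributes) holds and BCE is a superkey.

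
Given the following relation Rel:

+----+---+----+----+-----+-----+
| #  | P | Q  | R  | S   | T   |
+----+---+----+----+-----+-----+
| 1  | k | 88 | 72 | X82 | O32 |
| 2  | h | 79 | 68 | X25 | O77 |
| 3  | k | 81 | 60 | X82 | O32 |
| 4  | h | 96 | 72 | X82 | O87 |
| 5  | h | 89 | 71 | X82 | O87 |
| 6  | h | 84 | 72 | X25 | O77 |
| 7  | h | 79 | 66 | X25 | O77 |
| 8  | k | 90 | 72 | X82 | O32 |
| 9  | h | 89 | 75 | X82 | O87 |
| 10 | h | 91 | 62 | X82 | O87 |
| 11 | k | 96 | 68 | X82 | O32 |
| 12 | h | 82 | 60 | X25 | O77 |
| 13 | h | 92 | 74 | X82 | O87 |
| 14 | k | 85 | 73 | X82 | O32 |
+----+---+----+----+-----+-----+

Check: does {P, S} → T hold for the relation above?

(P=k, S=X82): rows 1, 3, 8, 11, 14 → T = O32, O32, O32, O32, O32 ✓
(P=h, S=X25): rows 2, 6, 7, 12 → T = O77, O77, O77, O77 ✓
(P=h, S=X82): rows 4, 5, 9, 10, 13 → T = O87, O87, O87, O87, O87 ✓
Every {P, S} value is associated with a single T value, so {P, S} → T holds.

Yes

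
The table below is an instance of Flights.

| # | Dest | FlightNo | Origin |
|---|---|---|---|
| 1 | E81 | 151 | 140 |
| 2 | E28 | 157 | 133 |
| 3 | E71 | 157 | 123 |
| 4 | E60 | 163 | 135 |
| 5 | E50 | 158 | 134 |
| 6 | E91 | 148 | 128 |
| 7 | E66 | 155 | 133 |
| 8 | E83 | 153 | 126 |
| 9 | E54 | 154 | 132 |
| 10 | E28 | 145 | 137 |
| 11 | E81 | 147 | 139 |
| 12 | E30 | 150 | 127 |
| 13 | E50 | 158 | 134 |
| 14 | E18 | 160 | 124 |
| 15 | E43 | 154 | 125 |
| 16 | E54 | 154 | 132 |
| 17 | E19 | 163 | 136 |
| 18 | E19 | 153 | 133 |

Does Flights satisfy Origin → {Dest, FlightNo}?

Origin=140: row 1 → {Dest,FlightNo} = (E81, 151) ✓
Origin=133: rows 2, 7, 18 → {Dest,FlightNo} takes values {(E28, 157), (E66, 155), (E19, 153)} — violation
Origin=123: row 3 → {Dest,FlightNo} = (E71, 157) ✓
Origin=135: row 4 → {Dest,FlightNo} = (E60, 163) ✓
Origin=134: rows 5, 13 → {Dest,FlightNo} = (E50, 158), (E50, 158) ✓
Origin=128: row 6 → {Dest,FlightNo} = (E91, 148) ✓
Origin=126: row 8 → {Dest,FlightNo} = (E83, 153) ✓
Origin=132: rows 9, 16 → {Dest,FlightNo} = (E54, 154), (E54, 154) ✓
Origin=137: row 10 → {Dest,FlightNo} = (E28, 145) ✓
Origin=139: row 11 → {Dest,FlightNo} = (E81, 147) ✓
Origin=127: row 12 → {Dest,FlightNo} = (E30, 150) ✓
Origin=124: row 14 → {Dest,FlightNo} = (E18, 160) ✓
Origin=125: row 15 → {Dest,FlightNo} = (E43, 154) ✓
Origin=136: row 17 → {Dest,FlightNo} = (E19, 163) ✓
Two rows agree on Origin but differ on {Dest, FlightNo}, so Origin → {Dest, FlightNo} does not hold.

No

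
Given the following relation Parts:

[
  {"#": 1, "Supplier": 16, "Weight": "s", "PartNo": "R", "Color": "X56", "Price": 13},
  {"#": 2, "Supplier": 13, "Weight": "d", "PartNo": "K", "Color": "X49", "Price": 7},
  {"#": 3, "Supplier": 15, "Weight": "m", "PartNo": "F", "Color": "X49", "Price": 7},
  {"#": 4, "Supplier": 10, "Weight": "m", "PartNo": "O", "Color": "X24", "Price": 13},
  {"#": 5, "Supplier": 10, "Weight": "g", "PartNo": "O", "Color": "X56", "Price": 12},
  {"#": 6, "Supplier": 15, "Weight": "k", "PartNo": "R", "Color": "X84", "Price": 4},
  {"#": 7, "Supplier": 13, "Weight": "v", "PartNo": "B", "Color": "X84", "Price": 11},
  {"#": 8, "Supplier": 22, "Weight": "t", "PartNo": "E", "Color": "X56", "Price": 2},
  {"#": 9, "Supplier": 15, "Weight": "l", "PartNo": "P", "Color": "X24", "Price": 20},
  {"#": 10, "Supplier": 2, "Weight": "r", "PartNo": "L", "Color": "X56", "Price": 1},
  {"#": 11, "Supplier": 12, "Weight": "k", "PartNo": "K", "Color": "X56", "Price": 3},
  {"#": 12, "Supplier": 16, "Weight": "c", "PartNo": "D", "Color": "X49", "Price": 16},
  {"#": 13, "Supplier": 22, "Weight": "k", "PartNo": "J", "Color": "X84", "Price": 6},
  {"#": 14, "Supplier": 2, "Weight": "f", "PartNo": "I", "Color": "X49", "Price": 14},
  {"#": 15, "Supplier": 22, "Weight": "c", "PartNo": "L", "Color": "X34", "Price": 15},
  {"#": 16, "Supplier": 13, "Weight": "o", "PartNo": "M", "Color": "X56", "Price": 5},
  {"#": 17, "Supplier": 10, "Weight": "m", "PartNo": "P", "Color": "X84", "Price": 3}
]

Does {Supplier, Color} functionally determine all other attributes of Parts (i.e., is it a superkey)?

Yes

All 17 rows have distinct {Supplier, Color} values, so {Supplier, Color} → (all attributes) holds and {Supplier, Color} is a superkey.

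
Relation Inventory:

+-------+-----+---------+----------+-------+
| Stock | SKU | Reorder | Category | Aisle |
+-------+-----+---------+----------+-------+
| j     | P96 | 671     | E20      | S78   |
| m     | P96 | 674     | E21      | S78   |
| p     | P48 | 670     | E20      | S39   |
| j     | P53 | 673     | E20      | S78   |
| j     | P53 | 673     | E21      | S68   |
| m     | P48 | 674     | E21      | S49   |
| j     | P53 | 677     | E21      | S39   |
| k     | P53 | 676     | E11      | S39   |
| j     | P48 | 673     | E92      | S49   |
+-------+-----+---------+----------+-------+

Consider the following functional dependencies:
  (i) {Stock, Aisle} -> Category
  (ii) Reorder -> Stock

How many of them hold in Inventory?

2

(i) {Stock, Aisle} -> Category: every LHS value maps to a single RHS value — holds.
(ii) Reorder -> Stock: every LHS value maps to a single RHS value — holds.
2 of the 2 dependencies hold.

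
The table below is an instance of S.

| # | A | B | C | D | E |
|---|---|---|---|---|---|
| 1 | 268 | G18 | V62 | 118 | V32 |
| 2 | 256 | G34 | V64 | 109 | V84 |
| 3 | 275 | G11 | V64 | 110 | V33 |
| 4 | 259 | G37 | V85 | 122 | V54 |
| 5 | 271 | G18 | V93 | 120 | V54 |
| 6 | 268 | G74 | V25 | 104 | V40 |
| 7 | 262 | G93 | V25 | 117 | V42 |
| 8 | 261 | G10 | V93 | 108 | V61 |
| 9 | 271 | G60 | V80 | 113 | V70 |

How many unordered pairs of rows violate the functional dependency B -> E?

1

B=G18: violating pairs (1,5) — 1 pair.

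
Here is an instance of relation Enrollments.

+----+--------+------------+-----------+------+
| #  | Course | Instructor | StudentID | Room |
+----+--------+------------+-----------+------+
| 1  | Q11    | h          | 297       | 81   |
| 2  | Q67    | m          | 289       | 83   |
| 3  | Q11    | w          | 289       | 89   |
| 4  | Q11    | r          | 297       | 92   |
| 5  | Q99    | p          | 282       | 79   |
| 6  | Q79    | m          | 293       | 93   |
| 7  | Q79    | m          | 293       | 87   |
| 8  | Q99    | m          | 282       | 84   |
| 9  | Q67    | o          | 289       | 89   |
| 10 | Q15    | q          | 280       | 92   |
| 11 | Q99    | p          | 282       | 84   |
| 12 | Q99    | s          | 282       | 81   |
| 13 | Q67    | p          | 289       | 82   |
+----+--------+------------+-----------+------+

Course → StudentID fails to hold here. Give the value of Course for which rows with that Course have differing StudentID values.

Course=Q11: rows 1, 3, 4 → StudentID takes values {297, 289} — violation
Course=Q67: rows 2, 9, 13 → StudentID = 289, 289, 289 ✓
Course=Q99: rows 5, 8, 11, 12 → StudentID = 282, 282, 282, 282 ✓
Course=Q79: rows 6, 7 → StudentID = 293, 293 ✓
Course=Q15: row 10 → StudentID = 280 ✓
The only Course value with inconsistent StudentID is Course=Q11.

Q11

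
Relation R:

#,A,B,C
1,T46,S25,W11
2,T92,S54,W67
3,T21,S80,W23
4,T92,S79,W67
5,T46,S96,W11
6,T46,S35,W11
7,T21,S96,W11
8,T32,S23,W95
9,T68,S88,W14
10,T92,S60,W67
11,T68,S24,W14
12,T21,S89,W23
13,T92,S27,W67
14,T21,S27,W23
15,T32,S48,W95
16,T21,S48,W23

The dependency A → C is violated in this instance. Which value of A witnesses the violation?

A=T46: rows 1, 5, 6 → C = W11, W11, W11 ✓
A=T92: rows 2, 4, 10, 13 → C = W67, W67, W67, W67 ✓
A=T21: rows 3, 7, 12, 14, 16 → C takes values {W23, W11} — violation
A=T32: rows 8, 15 → C = W95, W95 ✓
A=T68: rows 9, 11 → C = W14, W14 ✓
The only A value with inconsistent C is A=T21.

T21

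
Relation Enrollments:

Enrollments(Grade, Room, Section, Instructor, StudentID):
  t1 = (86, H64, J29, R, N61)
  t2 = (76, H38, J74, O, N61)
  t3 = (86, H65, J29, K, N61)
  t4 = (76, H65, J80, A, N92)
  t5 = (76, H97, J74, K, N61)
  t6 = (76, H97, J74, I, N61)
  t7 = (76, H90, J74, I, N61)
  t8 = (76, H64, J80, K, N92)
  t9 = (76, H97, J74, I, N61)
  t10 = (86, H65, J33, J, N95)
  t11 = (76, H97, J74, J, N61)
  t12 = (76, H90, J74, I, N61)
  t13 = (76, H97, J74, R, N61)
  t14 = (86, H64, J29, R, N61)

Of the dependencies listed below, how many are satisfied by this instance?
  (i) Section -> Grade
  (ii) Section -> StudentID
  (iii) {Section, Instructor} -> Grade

(i) Section -> Grade: every LHS value maps to a single RHS value — holds.
(ii) Section -> StudentID: every LHS value maps to a single RHS value — holds.
(iii) {Section, Instructor} -> Grade: every LHS value maps to a single RHS value — holds.
3 of the 3 dependencies hold.

3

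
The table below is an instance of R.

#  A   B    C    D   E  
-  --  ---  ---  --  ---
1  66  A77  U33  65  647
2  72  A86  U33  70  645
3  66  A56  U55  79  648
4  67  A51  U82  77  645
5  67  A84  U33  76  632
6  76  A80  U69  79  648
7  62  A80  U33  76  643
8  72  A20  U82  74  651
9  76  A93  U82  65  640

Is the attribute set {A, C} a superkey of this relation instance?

All 9 rows have distinct {A, C} values, so {A, C} → (all attributes) holds and {A, C} is a superkey.

Yes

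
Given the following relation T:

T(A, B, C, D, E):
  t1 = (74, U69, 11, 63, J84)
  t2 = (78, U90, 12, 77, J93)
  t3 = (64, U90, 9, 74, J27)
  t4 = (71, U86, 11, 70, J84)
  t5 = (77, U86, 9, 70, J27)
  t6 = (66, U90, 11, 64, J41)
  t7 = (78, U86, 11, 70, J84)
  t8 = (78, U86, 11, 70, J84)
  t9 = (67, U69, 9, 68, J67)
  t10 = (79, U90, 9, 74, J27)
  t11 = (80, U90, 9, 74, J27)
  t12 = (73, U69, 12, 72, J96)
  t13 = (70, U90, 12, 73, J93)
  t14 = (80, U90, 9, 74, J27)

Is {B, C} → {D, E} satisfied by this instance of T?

No

(B=U69, C=11): row 1 → {D,E} = (63, J84) ✓
(B=U90, C=12): rows 2, 13 → {D,E} takes values {(77, J93), (73, J93)} — violation
(B=U90, C=9): rows 3, 10, 11, 14 → {D,E} = (74, J27), (74, J27), (74, J27), (74, J27) ✓
(B=U86, C=11): rows 4, 7, 8 → {D,E} = (70, J84), (70, J84), (70, J84) ✓
(B=U86, C=9): row 5 → {D,E} = (70, J27) ✓
(B=U90, C=11): row 6 → {D,E} = (64, J41) ✓
(B=U69, C=9): row 9 → {D,E} = (68, J67) ✓
(B=U69, C=12): row 12 → {D,E} = (72, J96) ✓
Two rows agree on {B, C} but differ on {D, E}, so {B, C} → {D, E} does not hold.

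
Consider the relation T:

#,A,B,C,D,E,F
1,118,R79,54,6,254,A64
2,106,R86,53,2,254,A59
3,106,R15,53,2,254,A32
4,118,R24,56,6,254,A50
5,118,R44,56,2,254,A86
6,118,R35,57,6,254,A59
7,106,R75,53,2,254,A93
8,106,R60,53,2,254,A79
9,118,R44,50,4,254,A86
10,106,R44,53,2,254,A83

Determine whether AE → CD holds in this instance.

(A=118, E=254): rows 1, 4, 5, 6, 9 → {C,D} takes values {(54, 6), (56, 6), (56, 2), (57, 6), (50, 4)} — violation
(A=106, E=254): rows 2, 3, 7, 8, 10 → {C,D} = (53, 2), (53, 2), (53, 2), (53, 2), (53, 2) ✓
Two rows agree on AE but differ on CD, so AE → CD does not hold.

No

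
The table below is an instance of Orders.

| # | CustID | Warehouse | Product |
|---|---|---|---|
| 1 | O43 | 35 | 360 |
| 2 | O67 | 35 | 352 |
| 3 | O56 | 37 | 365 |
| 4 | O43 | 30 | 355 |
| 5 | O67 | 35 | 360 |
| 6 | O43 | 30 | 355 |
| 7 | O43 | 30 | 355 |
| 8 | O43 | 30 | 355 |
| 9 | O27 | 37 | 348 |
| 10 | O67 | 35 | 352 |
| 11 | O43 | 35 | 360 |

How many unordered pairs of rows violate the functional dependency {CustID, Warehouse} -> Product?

(CustID=O43, Warehouse=35): all 2 rows agree on Product — 0 pairs.
(CustID=O67, Warehouse=35): violating pairs (2,5), (5,10) — 2 pairs.
(CustID=O43, Warehouse=30): all 4 rows agree on Product — 0 pairs.

2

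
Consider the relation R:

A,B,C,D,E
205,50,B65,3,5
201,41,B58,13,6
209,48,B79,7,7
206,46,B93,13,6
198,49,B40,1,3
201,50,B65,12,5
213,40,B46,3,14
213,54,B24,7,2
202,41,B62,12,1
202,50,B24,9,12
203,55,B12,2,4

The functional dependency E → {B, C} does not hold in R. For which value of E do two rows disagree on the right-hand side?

E=5: 2 rows → {B,C} = (50, B65), (50, B65) ✓
E=6: 2 rows → {B,C} takes values {(41, B58), (46, B93)} — violation
E=7: 1 row → {B,C} = (48, B79) ✓
E=3: 1 row → {B,C} = (49, B40) ✓
E=14: 1 row → {B,C} = (40, B46) ✓
E=2: 1 row → {B,C} = (54, B24) ✓
E=1: 1 row → {B,C} = (41, B62) ✓
E=12: 1 row → {B,C} = (50, B24) ✓
E=4: 1 row → {B,C} = (55, B12) ✓
The only E value with inconsistent RHS is E=6.

6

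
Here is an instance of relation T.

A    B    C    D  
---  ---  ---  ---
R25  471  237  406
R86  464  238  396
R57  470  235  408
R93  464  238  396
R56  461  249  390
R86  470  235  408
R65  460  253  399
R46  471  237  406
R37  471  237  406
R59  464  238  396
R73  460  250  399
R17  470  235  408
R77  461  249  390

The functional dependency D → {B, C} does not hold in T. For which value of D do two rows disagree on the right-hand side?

D=406: 3 rows → {B,C} = (471, 237), (471, 237), (471, 237) ✓
D=396: 3 rows → {B,C} = (464, 238), (464, 238), (464, 238) ✓
D=408: 3 rows → {B,C} = (470, 235), (470, 235), (470, 235) ✓
D=390: 2 rows → {B,C} = (461, 249), (461, 249) ✓
D=399: 2 rows → {B,C} takes values {(460, 253), (460, 250)} — violation
The only D value with inconsistent RHS is D=399.

399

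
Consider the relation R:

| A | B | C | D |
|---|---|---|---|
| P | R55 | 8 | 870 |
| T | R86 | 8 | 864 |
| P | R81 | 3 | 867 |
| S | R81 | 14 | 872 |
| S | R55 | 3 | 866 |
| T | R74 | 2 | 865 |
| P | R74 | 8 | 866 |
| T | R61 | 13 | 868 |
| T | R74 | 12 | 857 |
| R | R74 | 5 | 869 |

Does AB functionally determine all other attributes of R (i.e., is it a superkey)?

Two distinct rows share (A=T, B=R74), so AB does not determine every attribute — not a superkey.

No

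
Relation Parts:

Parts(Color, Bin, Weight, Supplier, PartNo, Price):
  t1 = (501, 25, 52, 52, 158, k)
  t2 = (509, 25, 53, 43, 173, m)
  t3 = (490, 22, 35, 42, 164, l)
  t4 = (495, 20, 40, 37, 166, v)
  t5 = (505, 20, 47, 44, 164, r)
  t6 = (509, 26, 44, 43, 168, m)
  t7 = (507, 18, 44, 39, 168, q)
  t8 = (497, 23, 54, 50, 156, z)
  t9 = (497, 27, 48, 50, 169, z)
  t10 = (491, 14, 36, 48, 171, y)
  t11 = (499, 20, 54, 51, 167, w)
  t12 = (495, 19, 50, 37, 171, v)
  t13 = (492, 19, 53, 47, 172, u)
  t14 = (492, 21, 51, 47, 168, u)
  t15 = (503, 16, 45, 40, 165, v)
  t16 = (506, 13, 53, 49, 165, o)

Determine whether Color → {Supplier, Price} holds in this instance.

Color=501: row 1 → {Supplier,Price} = (52, k) ✓
Color=509: rows 2, 6 → {Supplier,Price} = (43, m), (43, m) ✓
Color=490: row 3 → {Supplier,Price} = (42, l) ✓
Color=495: rows 4, 12 → {Supplier,Price} = (37, v), (37, v) ✓
Color=505: row 5 → {Supplier,Price} = (44, r) ✓
Color=507: row 7 → {Supplier,Price} = (39, q) ✓
Color=497: rows 8, 9 → {Supplier,Price} = (50, z), (50, z) ✓
Color=491: row 10 → {Supplier,Price} = (48, y) ✓
Color=499: row 11 → {Supplier,Price} = (51, w) ✓
Color=492: rows 13, 14 → {Supplier,Price} = (47, u), (47, u) ✓
Color=503: row 15 → {Supplier,Price} = (40, v) ✓
Color=506: row 16 → {Supplier,Price} = (49, o) ✓
Every Color value is associated with a single {Supplier, Price} value, so Color → {Supplier, Price} holds.

Yes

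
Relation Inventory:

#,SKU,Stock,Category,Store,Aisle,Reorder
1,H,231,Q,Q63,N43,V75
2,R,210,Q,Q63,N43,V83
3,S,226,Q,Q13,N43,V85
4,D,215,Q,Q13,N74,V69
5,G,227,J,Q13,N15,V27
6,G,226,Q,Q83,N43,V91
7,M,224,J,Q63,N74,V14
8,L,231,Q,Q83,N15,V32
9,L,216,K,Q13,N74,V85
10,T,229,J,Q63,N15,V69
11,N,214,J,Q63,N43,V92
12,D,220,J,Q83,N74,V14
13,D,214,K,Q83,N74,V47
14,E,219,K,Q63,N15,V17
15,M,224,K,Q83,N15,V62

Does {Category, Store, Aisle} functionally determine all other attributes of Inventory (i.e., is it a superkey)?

Rows 1 and 2 have the same {Category, Store, Aisle} value (Category=Q, Store=Q63, Aisle=N43) but are distinct tuples, so {Category, Store, Aisle} does not determine every attribute — not a superkey.

No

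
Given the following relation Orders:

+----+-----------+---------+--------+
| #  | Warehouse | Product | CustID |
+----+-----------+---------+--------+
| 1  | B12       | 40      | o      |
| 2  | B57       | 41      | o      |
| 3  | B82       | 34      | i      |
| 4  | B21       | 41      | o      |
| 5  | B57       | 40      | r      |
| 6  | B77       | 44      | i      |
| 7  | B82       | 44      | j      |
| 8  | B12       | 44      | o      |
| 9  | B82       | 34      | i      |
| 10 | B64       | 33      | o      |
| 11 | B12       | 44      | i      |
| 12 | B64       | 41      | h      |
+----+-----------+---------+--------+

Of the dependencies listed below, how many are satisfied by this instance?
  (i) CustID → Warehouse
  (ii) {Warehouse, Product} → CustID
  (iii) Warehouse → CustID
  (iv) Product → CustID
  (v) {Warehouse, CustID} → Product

0

(i) CustID → Warehouse: CustID=o: rows 1, 2, 4, 8, 10 → Warehouse takes values {B12, B57, B21, B64} — violation; CustID=i: rows 3, 6, 9, 11 → Warehouse takes values {B82, B77, B12} — violation — fails.
(ii) {Warehouse, Product} → CustID: (Warehouse=B12, Product=44): rows 8, 11 → CustID takes values {o, i} — violation — fails.
(iii) Warehouse → CustID: Warehouse=B12: rows 1, 8, 11 → CustID takes values {o, i} — violation; Warehouse=B57: rows 2, 5 → CustID takes values {o, r} — violation; Warehouse=B82: rows 3, 7, 9 → CustID takes values {i, j} — violation; Warehouse=B64: rows 10, 12 → CustID takes values {o, h} — violation — fails.
(iv) Product → CustID: Product=40: rows 1, 5 → CustID takes values {o, r} — violation; Product=41: rows 2, 4, 12 → CustID takes values {o, h} — violation; Product=44: rows 6, 7, 8, 11 → CustID takes values {i, j, o} — violation — fails.
(v) {Warehouse, CustID} → Product: (Warehouse=B12, CustID=o): rows 1, 8 → Product takes values {40, 44} — violation — fails.
None of the 5 dependencies hold.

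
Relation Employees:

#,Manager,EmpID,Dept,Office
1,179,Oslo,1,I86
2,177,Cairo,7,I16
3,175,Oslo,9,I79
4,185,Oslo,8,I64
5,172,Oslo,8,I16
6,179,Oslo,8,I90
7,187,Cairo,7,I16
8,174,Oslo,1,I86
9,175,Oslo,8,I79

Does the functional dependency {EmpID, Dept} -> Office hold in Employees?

(EmpID=Oslo, Dept=1): rows 1, 8 → Office = I86, I86 ✓
(EmpID=Cairo, Dept=7): rows 2, 7 → Office = I16, I16 ✓
(EmpID=Oslo, Dept=9): row 3 → Office = I79 ✓
(EmpID=Oslo, Dept=8): rows 4, 5, 6, 9 → Office takes values {I64, I16, I90, I79} — violation
Two rows agree on {EmpID, Dept} but differ on Office, so {EmpID, Dept} -> Office does not hold.

No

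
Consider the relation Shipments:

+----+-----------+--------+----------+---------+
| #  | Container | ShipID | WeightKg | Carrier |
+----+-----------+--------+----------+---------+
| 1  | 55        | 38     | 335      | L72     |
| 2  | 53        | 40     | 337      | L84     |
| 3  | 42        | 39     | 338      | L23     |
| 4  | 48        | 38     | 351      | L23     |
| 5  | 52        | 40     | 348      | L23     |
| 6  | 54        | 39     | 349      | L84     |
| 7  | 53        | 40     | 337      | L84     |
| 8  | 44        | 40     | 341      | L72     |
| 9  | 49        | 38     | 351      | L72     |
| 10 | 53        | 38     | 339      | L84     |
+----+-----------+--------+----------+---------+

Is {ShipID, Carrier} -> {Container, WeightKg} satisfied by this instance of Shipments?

No

(ShipID=38, Carrier=L72): rows 1, 9 → {Container,WeightKg} takes values {(55, 335), (49, 351)} — violation
(ShipID=40, Carrier=L84): rows 2, 7 → {Container,WeightKg} = (53, 337), (53, 337) ✓
(ShipID=39, Carrier=L23): row 3 → {Container,WeightKg} = (42, 338) ✓
(ShipID=38, Carrier=L23): row 4 → {Container,WeightKg} = (48, 351) ✓
(ShipID=40, Carrier=L23): row 5 → {Container,WeightKg} = (52, 348) ✓
(ShipID=39, Carrier=L84): row 6 → {Container,WeightKg} = (54, 349) ✓
(ShipID=40, Carrier=L72): row 8 → {Container,WeightKg} = (44, 341) ✓
(ShipID=38, Carrier=L84): row 10 → {Container,WeightKg} = (53, 339) ✓
Two rows agree on {ShipID, Carrier} but differ on {Container, WeightKg}, so {ShipID, Carrier} -> {Container, WeightKg} does not hold.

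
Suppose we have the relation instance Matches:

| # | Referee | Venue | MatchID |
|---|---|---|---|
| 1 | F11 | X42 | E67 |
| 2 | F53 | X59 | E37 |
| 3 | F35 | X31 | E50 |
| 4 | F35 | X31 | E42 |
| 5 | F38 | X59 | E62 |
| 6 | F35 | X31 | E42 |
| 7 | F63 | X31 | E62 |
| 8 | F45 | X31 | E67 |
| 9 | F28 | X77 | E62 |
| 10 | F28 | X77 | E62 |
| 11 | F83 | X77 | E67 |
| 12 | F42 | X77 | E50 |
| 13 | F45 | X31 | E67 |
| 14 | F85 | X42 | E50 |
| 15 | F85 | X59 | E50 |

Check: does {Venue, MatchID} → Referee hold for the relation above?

(Venue=X42, MatchID=E67): row 1 → Referee = F11 ✓
(Venue=X59, MatchID=E37): row 2 → Referee = F53 ✓
(Venue=X31, MatchID=E50): row 3 → Referee = F35 ✓
(Venue=X31, MatchID=E42): rows 4, 6 → Referee = F35, F35 ✓
(Venue=X59, MatchID=E62): row 5 → Referee = F38 ✓
(Venue=X31, MatchID=E62): row 7 → Referee = F63 ✓
(Venue=X31, MatchID=E67): rows 8, 13 → Referee = F45, F45 ✓
(Venue=X77, MatchID=E62): rows 9, 10 → Referee = F28, F28 ✓
(Venue=X77, MatchID=E67): row 11 → Referee = F83 ✓
(Venue=X77, MatchID=E50): row 12 → Referee = F42 ✓
(Venue=X42, MatchID=E50): row 14 → Referee = F85 ✓
(Venue=X59, MatchID=E50): row 15 → Referee = F85 ✓
Every {Venue, MatchID} value is associated with a single Referee value, so {Venue, MatchID} → Referee holds.

Yes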